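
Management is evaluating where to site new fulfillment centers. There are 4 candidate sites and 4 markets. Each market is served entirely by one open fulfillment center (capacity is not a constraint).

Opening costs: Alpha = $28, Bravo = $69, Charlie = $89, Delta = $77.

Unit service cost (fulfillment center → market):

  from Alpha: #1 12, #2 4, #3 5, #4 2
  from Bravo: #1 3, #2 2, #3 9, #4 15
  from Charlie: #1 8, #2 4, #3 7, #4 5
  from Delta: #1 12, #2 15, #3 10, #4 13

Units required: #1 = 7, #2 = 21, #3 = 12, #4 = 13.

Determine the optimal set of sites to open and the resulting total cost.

For any fixed open set, each market goes to its cheapest open site; total = fixed + service.
{Alpha, Bravo}: #1→Bravo 3·7=21, #2→Bravo 2·21=42, #3→Alpha 5·12=60, #4→Alpha 2·13=26. Service 149; fixed 97; total 246.
{Alpha}: service 254 + fixed 28 = 282
{Alpha, Bravo, Delta}: #1→Bravo 3·7=21, #2→Bravo 2·21=42, #3→Alpha 5·12=60, #4→Alpha 2·13=26. Service 149; fixed 174; total 323.
{Alpha, Bravo, Charlie, Delta}: service 149 + fixed 263 = 412
(All 15 nonempty subsets were checked; Alpha and Bravo is lowest.)

Open Alpha and Bravo; minimum total cost 246.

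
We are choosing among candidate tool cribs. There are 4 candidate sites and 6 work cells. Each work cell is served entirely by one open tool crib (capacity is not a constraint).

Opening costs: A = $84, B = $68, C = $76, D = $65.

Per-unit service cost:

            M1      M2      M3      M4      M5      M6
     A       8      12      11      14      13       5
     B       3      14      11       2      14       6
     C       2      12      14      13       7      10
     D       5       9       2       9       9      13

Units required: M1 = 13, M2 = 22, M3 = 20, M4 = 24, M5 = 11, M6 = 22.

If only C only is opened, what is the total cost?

Each work cell is assigned to its cheapest site among the open ones.
{C}: M1→C 2·13=26, M2→C 12·22=264, M3→C 14·20=280, M4→C 13·24=312, M5→C 7·11=77, M6→C 10·22=220. Service 1179; fixed 76; total 1255.

Total cost: 1255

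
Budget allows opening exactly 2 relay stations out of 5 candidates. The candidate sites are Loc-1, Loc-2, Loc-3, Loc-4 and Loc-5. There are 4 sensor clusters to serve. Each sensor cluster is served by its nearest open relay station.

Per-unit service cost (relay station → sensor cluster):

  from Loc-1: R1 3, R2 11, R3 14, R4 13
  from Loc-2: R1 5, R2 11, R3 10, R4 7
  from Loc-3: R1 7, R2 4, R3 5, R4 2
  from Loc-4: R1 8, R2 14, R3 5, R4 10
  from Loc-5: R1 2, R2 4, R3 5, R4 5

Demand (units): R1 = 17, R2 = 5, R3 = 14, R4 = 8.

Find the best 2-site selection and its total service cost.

Choose Loc-3 and Loc-5; total service cost 140.

With exactly 2 open, each sensor cluster uses its cheapest among the chosen.
{Loc-3, Loc-5}: R1→Loc-5 2·17=34, R2→Loc-3 4·5=20, R3→Loc-3 5·14=70, R4→Loc-3 2·8=16. Service cost 140.
{Loc-1, Loc-3}: service cost 157
{Loc-1, Loc-5}: service cost 164
Among all 10 size-2 choices, {Loc-3, Loc-5} is lowest.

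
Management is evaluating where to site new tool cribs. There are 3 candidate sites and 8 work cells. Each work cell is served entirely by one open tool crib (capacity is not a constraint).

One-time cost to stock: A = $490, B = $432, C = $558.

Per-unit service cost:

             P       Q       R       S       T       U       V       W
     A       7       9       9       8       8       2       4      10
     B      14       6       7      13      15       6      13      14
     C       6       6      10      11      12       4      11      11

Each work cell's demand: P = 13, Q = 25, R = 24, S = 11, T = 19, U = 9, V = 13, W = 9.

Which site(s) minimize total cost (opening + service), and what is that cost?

For any fixed open set, each work cell goes to its cheapest open site; total = fixed + service.
{A}: P→A 7·13=91, Q→A 9·25=225, R→A 9·24=216, S→A 8·11=88, T→A 8·19=152, U→A 2·9=18, V→A 4·13=52, W→A 10·9=90. Service 932; fixed 490; total 1422.
{C}: P→C 6·13=78, Q→C 6·25=150, R→C 10·24=240, S→C 11·11=121, T→C 12·19=228, U→C 4·9=36, V→C 11·13=143, W→C 11·9=99. Service 1095; fixed 558; total 1653.
{B}: P→B 14·13=182, Q→B 6·25=150, R→B 7·24=168, S→B 13·11=143, T→B 15·19=285, U→B 6·9=54, V→B 13·13=169, W→B 14·9=126. Service 1277; fixed 432; total 1709.
{A, B, C}: service 796 + fixed 1480 = 2276
(All 7 nonempty subsets were checked; A only is lowest.)

Open A only; minimum total cost 1422.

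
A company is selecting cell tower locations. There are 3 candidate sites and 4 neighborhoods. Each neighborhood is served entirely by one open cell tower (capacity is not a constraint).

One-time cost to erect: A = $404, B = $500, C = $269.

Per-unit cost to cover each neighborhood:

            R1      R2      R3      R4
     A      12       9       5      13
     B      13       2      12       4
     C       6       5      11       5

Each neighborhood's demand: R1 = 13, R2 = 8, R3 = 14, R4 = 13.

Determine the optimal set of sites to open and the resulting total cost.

For any fixed open set, each neighborhood goes to its cheapest open site; total = fixed + service.
{C}: R1→C 6·13=78, R2→C 5·8=40, R3→C 11·14=154, R4→C 5·13=65. Service 337; fixed 269; total 606.
{A}: service 467 + fixed 404 = 871
{B}: R1→B 13·13=169, R2→B 2·8=16, R3→B 12·14=168, R4→B 4·13=52. Service 405; fixed 500; total 905.
{A, B, C}: service 216 + fixed 1173 = 1389
No other subset beats 606.

Open C only; minimum total cost 606.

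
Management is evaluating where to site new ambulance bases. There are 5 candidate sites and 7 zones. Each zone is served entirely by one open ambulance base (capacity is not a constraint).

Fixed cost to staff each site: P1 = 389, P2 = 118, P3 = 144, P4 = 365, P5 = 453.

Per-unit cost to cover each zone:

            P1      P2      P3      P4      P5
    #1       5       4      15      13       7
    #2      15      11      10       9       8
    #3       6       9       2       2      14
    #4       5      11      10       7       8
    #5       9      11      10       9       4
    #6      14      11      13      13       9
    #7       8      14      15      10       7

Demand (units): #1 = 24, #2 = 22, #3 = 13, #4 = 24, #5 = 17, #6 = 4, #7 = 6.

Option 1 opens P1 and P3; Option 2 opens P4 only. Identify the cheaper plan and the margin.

Option 1 is cheaper by 62.

Option 1: {P1, P3}: #1→P1 5·24=120, #2→P3 10·22=220, #3→P3 2·13=26, #4→P1 5·24=120, #5→P1 9·17=153, #6→P3 13·4=52, #7→P1 8·6=48. Service 739; fixed 533; total 1272.
Option 2: {P4}: #1→P4 13·24=312, #2→P4 9·22=198, #3→P4 2·13=26, #4→P4 7·24=168, #5→P4 9·17=153, #6→P4 13·4=52, #7→P4 10·6=60. Service 969; fixed 365; total 1334.
Difference: |1272 − 1334| = 62.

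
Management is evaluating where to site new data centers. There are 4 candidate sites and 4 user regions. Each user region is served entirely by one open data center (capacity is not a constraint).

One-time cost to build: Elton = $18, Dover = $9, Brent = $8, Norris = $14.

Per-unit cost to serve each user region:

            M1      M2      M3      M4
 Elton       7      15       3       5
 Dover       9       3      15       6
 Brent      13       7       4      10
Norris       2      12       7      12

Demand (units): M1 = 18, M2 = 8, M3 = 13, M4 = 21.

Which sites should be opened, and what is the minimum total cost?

For any fixed open set, each user region goes to its cheapest open site; total = fixed + service.
{Elton, Dover, Norris}: M1→Norris 2·18=36, M2→Dover 3·8=24, M3→Elton 3·13=39, M4→Elton 5·21=105. Service 204; fixed 41; total 245.
{Elton, Dover, Brent, Norris}: service 204 + fixed 49 = 253
{Dover, Brent, Norris}: M1→Norris 2·18=36, M2→Dover 3·8=24, M3→Brent 4·13=52, M4→Dover 6·21=126. Service 238; fixed 31; total 269.
{Brent}: M1→Brent 13·18=234, M2→Brent 7·8=56, M3→Brent 4·13=52, M4→Brent 10·21=210. Service 552; fixed 8; total 560.
No other subset beats 245.

Open Elton, Dover and Norris; minimum total cost 245.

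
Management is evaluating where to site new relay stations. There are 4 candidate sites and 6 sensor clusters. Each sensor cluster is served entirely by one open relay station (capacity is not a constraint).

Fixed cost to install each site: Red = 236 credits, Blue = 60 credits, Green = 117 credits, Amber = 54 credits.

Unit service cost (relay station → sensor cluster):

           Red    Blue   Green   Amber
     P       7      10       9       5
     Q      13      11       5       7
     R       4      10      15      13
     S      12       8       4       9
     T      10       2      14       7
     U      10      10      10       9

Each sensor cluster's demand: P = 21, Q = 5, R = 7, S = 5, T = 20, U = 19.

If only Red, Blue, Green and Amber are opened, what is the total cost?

Each sensor cluster is assigned to its cheapest site among the open ones.
{Red, Blue, Green, Amber}: P→Amber 5·21=105, Q→Green 5·5=25, R→Red 4·7=28, S→Green 4·5=20, T→Blue 2·20=40, U→Amber 9·19=171. Service 389; fixed 467; total 856.

Total cost: 856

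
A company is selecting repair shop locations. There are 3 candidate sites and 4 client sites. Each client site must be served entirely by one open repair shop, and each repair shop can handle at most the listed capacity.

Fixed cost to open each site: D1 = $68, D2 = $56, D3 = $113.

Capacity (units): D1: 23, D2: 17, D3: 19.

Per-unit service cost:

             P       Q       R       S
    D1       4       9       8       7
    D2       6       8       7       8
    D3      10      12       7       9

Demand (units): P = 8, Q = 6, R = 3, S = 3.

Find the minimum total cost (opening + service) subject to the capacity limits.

Open {D1}: P→D1 4·8=32, Q→D1 9·6=54, R→D1 8·3=24, S→D1 7·3=21.
Loads: D1 carries 20/23. Service 131; fixed 68; total 199.
Next best feasible plan costs 246.

Minimum total cost: 199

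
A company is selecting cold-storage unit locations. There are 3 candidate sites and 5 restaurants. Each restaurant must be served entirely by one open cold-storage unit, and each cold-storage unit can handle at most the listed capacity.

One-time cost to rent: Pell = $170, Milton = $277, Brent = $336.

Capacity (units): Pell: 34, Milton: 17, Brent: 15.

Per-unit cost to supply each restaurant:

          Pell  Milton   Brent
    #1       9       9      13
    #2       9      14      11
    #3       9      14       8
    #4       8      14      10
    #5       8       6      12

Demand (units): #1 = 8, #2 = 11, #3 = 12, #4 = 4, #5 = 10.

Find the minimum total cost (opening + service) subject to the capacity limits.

Open {Pell, Milton}: #1→Pell 9·8=72, #2→Pell 9·11=99, #3→Pell 9·12=108, #4→Milton 14·4=56, #5→Milton 6·10=60.
Loads: Pell carries 31/34, Milton carries 14/17. Service 395; fixed 447; total 842.
Next best feasible plan costs 862.

Minimum total cost: 842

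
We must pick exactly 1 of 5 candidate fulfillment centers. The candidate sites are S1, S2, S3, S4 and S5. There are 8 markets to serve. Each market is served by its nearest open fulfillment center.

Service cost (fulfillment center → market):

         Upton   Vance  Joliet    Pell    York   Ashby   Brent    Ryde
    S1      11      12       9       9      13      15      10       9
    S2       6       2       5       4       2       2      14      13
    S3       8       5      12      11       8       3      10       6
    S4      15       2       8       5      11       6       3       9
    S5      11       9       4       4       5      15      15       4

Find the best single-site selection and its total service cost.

Choose S2 only; total service cost 48.

With exactly 1 open, each market uses its cheapest among the chosen.
{S2}: Upton→S2 6, Vance→S2 2, Joliet→S2 5, Pell→S2 4, York→S2 2, Ashby→S2 2, Brent→S2 14, Ryde→S2 13. Service cost 48.
{S4}: service cost 59
{S3}: service cost 63
Among all 5 size-1 choices, {S2} is lowest.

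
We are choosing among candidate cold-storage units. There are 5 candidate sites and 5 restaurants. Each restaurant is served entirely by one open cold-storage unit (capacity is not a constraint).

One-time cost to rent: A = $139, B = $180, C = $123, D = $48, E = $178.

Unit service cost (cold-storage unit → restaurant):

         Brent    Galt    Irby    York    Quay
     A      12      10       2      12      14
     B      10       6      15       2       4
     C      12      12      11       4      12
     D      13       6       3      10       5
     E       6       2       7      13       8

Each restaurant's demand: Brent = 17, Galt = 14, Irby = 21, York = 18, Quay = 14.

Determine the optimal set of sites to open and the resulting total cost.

Open B and D; minimum total cost 637.

For any fixed open set, each restaurant goes to its cheapest open site; total = fixed + service.
{B, D}: Brent→B 10·17=170, Galt→B 6·14=84, Irby→D 3·21=63, York→B 2·18=36, Quay→B 4·14=56. Service 409; fixed 228; total 637.
{C, D}: service 493 + fixed 171 = 664
{D}: service 618 + fixed 48 = 666
{A, B, C, D, E}: service 264 + fixed 668 = 932
No other subset beats 637.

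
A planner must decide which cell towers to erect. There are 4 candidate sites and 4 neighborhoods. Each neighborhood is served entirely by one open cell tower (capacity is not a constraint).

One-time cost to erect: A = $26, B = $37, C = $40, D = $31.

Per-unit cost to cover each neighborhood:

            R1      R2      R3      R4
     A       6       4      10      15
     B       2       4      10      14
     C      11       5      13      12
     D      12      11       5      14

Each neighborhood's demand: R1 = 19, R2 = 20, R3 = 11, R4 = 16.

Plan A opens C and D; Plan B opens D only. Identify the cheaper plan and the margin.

Plan A: {C, D}: R1→C 11·19=209, R2→C 5·20=100, R3→D 5·11=55, R4→C 12·16=192. Service 556; fixed 71; total 627.
Plan B: {D}: R1→D 12·19=228, R2→D 11·20=220, R3→D 5·11=55, R4→D 14·16=224. Service 727; fixed 31; total 758.
Difference: |627 − 758| = 131.

Plan A is cheaper by 131.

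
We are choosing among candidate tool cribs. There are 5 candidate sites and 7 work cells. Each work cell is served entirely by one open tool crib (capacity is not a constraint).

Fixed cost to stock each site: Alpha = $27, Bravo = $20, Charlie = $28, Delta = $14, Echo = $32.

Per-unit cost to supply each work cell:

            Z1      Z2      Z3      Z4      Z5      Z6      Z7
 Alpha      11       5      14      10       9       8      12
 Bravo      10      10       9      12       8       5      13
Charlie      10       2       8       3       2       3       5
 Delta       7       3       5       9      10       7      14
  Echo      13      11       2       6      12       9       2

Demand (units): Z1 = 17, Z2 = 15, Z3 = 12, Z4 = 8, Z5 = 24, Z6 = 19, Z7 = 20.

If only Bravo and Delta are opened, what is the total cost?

Each work cell is assigned to its cheapest site among the open ones.
{Bravo, Delta}: Z1→Delta 7·17=119, Z2→Delta 3·15=45, Z3→Delta 5·12=60, Z4→Delta 9·8=72, Z5→Bravo 8·24=192, Z6→Bravo 5·19=95, Z7→Bravo 13·20=260. Service 843; fixed 34; total 877.

Total cost: 877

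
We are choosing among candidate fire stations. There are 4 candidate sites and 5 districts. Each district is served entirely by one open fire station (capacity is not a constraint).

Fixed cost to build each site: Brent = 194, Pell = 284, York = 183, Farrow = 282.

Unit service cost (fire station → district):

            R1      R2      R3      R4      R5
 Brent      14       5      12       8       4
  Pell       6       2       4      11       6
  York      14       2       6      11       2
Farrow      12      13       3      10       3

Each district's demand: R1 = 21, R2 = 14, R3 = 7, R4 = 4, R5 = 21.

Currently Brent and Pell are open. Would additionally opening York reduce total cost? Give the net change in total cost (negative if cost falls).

No — net change +141 (cost rises by 141).

Current service cost with {Brent, Pell}: 298.
Adding York: each district re-picks its cheapest; new service cost 256, saving 42.
Extra fixed cost: 183. Net change = 183 − 42 = 141.
(Totals: 776 → 917.)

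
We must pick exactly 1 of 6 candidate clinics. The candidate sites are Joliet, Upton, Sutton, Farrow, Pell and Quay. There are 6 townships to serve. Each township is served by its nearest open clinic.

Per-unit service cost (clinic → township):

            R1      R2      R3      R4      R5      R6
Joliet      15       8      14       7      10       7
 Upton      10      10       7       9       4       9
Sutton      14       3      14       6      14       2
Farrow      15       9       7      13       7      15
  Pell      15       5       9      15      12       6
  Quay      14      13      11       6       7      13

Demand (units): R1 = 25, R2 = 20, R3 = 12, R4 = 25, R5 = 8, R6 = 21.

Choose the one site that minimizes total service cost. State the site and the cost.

With exactly 1 open, each township uses its cheapest among the chosen.
{Sutton}: R1→Sutton 14·25=350, R2→Sutton 3·20=60, R3→Sutton 14·12=168, R4→Sutton 6·25=150, R5→Sutton 14·8=112, R6→Sutton 2·21=42. Service cost 882.
{Upton}: service cost 980
{Joliet}: service cost 1105
Among all 6 size-1 choices, {Sutton} is lowest.

Choose Sutton only; total service cost 882.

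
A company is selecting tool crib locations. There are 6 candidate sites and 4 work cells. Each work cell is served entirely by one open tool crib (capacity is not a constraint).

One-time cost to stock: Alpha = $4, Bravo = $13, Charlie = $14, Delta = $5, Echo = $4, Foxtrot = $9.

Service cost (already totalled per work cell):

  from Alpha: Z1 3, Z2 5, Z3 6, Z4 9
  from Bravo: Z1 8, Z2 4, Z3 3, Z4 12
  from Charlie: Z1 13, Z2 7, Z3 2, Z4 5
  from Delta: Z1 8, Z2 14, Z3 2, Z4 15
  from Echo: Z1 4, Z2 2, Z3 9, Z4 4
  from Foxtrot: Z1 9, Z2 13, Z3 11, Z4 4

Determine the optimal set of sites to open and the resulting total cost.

Open Delta and Echo; minimum total cost 21.

For any fixed open set, each work cell goes to its cheapest open site; total = fixed + service.
{Delta, Echo}: Z1→Echo 4, Z2→Echo 2, Z3→Delta 2, Z4→Echo 4. Service 12; fixed 9; total 21.
{Alpha, Echo}: service 15 + fixed 8 = 23
{Echo}: service 19 + fixed 4 = 23
{Alpha, Bravo, Charlie, Delta, Echo, Foxtrot}: Z1→Alpha 3, Z2→Echo 2, Z3→Charlie 2, Z4→Echo 4. Service 11; fixed 49; total 60.
No other subset beats 21.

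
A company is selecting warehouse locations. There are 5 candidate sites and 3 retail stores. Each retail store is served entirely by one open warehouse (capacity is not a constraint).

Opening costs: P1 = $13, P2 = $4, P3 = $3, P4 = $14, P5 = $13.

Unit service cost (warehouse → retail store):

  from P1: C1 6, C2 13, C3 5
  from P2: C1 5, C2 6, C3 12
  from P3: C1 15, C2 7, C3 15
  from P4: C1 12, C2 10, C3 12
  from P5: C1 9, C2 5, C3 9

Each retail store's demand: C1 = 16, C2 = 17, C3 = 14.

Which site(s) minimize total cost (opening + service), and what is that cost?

Open P1, P2 and P5; minimum total cost 265.

For any fixed open set, each retail store goes to its cheapest open site; total = fixed + service.
{P1, P2, P5}: C1→P2 5·16=80, C2→P5 5·17=85, C3→P1 5·14=70. Service 235; fixed 30; total 265.
{P1, P2, P3, P5}: C1→P2 5·16=80, C2→P5 5·17=85, C3→P1 5·14=70. Service 235; fixed 33; total 268.
{P1, P2}: service 252 + fixed 17 = 269
{P1, P2, P3, P4, P5}: service 235 + fixed 47 = 282
No other subset beats 265.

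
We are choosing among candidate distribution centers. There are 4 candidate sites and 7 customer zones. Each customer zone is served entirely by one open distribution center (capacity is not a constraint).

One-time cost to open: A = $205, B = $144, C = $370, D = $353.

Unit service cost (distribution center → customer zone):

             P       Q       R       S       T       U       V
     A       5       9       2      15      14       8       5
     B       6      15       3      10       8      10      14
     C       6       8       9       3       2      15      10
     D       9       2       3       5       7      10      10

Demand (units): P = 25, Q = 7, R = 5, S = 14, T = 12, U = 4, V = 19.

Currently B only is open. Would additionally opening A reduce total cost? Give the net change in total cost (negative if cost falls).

Yes — net change −46 (cost falls by 46).

Current service cost with {B}: 812.
Adding A: each customer zone re-picks its cheapest; new service cost 561, saving 251.
Extra fixed cost: 205. Net change = 205 − 251 = -46.
(Totals: 956 → 910.)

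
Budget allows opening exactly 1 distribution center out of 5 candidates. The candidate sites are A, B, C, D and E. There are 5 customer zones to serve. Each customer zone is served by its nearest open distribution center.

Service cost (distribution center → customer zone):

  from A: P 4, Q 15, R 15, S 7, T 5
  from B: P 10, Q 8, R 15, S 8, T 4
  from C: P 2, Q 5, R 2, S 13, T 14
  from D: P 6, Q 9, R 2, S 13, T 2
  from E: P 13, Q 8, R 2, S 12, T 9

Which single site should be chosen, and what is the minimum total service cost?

Choose D only; total service cost 32.

With exactly 1 open, each customer zone uses its cheapest among the chosen.
{D}: P→D 6, Q→D 9, R→D 2, S→D 13, T→D 2. Service cost 32.
{C}: service cost 36
{E}: service cost 44
Among all 5 size-1 choices, {D} is lowest.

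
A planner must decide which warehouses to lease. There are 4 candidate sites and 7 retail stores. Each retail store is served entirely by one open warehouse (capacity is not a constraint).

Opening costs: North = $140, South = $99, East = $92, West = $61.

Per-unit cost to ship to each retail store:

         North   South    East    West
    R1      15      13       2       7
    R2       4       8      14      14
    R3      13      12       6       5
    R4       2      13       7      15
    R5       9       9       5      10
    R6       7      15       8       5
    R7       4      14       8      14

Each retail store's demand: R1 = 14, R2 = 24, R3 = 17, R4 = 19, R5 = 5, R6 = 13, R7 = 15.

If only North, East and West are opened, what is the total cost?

Total cost: 690

Each retail store is assigned to its cheapest site among the open ones.
{North, East, West}: R1→East 2·14=28, R2→North 4·24=96, R3→West 5·17=85, R4→North 2·19=38, R5→East 5·5=25, R6→West 5·13=65, R7→North 4·15=60. Service 397; fixed 293; total 690.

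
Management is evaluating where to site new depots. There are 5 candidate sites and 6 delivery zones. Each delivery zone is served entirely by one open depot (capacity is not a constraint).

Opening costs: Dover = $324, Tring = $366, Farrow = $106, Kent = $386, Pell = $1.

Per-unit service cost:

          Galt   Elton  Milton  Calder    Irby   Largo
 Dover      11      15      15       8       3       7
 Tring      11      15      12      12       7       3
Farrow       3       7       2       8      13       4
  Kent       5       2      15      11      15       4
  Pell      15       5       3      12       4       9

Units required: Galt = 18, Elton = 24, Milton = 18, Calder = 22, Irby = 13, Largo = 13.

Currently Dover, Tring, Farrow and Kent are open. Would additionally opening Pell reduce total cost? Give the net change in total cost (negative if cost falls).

No — net change +1 (cost rises by 1).

Current service cost with {Dover, Tring, Farrow, Kent}: 392.
Adding Pell: each delivery zone re-picks its cheapest; new service cost 392, saving 0.
Extra fixed cost: 1. Net change = 1 − 0 = 1.
(Totals: 1574 → 1575.)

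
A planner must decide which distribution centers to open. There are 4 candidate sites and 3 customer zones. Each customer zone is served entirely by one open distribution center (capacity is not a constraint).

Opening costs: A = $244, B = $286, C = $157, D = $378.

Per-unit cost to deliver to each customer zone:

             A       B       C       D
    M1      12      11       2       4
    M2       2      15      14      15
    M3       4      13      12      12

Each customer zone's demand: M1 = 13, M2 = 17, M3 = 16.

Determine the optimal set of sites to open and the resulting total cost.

Open A only; minimum total cost 498.

For any fixed open set, each customer zone goes to its cheapest open site; total = fixed + service.
{A}: M1→A 12·13=156, M2→A 2·17=34, M3→A 4·16=64. Service 254; fixed 244; total 498.
{A, C}: service 124 + fixed 401 = 525
{C}: service 456 + fixed 157 = 613
{A, B, C, D}: service 124 + fixed 1065 = 1189
(All 15 nonempty subsets were checked; A only is lowest.)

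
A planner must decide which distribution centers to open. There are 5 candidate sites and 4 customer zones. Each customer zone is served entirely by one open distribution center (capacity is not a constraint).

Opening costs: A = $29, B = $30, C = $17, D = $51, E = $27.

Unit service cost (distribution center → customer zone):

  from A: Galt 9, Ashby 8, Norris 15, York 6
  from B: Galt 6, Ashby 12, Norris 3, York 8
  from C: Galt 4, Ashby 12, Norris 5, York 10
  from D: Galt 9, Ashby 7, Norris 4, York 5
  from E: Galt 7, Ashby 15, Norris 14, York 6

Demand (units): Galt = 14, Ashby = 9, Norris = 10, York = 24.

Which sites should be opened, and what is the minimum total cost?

Open C and D; minimum total cost 347.

For any fixed open set, each customer zone goes to its cheapest open site; total = fixed + service.
{C, D}: Galt→C 4·14=56, Ashby→D 7·9=63, Norris→D 4·10=40, York→D 5·24=120. Service 279; fixed 68; total 347.
{B, C, D}: Galt→C 4·14=56, Ashby→D 7·9=63, Norris→B 3·10=30, York→D 5·24=120. Service 269; fixed 98; total 367.
{A, C}: service 322 + fixed 46 = 368
{A, B, C, D, E}: service 269 + fixed 154 = 423
No other subset beats 347.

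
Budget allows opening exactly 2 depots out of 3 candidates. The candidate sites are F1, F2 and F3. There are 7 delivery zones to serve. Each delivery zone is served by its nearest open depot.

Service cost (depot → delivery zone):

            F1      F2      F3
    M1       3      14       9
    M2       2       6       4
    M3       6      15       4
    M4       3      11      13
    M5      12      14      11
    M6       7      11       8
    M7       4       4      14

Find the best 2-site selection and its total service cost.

Choose F1 and F3; total service cost 34.

With exactly 2 open, each delivery zone uses its cheapest among the chosen.
{F1, F3}: M1→F1 3, M2→F1 2, M3→F3 4, M4→F1 3, M5→F3 11, M6→F1 7, M7→F1 4. Service cost 34.
{F1, F2}: service cost 37
{F2, F3}: service cost 51
Among all 3 size-2 choices, {F1, F3} is lowest.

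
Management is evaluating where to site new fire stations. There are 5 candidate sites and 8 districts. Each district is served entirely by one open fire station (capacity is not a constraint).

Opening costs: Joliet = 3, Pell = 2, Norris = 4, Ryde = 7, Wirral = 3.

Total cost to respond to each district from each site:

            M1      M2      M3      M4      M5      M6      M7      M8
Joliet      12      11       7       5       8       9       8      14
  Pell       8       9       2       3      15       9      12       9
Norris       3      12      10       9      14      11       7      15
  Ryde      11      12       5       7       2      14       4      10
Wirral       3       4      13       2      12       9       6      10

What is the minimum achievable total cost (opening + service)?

For any fixed open set, each district goes to its cheapest open site; total = fixed + service.
{Pell, Ryde, Wirral}: M1→Wirral 3, M2→Wirral 4, M3→Pell 2, M4→Wirral 2, M5→Ryde 2, M6→Pell 9, M7→Ryde 4, M8→Pell 9. Service 35; fixed 12; total 47.
{Ryde, Wirral}: M1→Wirral 3, M2→Wirral 4, M3→Ryde 5, M4→Wirral 2, M5→Ryde 2, M6→Wirral 9, M7→Ryde 4, M8→Ryde 10. Service 39; fixed 10; total 49.
{Joliet, Pell, Ryde, Wirral}: service 35 + fixed 15 = 50
{Joliet, Pell, Norris, Ryde, Wirral}: service 35 + fixed 19 = 54
No other subset beats 47.

Minimum total cost: 47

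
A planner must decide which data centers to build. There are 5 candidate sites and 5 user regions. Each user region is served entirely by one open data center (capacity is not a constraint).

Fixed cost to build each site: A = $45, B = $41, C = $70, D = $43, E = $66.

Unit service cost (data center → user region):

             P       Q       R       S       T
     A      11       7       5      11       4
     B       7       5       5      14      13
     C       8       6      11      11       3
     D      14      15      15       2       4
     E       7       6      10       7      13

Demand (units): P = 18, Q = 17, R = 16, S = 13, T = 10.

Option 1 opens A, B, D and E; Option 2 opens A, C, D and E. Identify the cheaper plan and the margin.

Option 1: {A, B, D, E}: P→B 7·18=126, Q→B 5·17=85, R→A 5·16=80, S→D 2·13=26, T→A 4·10=40. Service 357; fixed 195; total 552.
Option 2: {A, C, D, E}: P→E 7·18=126, Q→C 6·17=102, R→A 5·16=80, S→D 2·13=26, T→C 3·10=30. Service 364; fixed 224; total 588.
Difference: |552 − 588| = 36.

Option 1 is cheaper by 36.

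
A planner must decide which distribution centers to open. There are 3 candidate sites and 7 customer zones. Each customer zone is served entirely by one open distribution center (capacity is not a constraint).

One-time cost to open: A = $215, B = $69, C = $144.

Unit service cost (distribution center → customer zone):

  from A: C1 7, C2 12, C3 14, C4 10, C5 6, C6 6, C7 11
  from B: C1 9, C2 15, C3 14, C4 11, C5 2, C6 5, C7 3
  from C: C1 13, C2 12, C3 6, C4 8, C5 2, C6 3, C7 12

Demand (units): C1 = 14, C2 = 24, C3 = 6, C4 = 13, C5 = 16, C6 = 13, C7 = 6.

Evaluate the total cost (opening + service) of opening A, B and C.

Each customer zone is assigned to its cheapest site among the open ones.
{A, B, C}: C1→A 7·14=98, C2→A 12·24=288, C3→C 6·6=36, C4→C 8·13=104, C5→B 2·16=32, C6→C 3·13=39, C7→B 3·6=18. Service 615; fixed 428; total 1043.

Total cost: 1043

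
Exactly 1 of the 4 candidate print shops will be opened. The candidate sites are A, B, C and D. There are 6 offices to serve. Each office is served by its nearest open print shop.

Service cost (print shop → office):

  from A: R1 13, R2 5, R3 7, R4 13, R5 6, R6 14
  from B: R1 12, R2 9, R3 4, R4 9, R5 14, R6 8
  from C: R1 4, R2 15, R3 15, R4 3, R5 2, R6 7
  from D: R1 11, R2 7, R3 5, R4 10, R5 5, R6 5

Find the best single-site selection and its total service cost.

With exactly 1 open, each office uses its cheapest among the chosen.
{D}: R1→D 11, R2→D 7, R3→D 5, R4→D 10, R5→D 5, R6→D 5. Service cost 43.
{C}: service cost 46
{B}: service cost 56
Among all 4 size-1 choices, {D} is lowest.

Choose D only; total service cost 43.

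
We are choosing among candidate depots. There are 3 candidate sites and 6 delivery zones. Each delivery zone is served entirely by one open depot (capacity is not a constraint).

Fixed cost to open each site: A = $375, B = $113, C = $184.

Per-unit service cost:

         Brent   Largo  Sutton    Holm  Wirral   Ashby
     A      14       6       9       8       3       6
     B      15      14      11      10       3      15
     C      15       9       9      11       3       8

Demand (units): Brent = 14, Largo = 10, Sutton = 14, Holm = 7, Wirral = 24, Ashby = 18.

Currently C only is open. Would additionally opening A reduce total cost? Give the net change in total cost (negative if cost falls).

No — net change +274 (cost rises by 274).

Current service cost with {C}: 719.
Adding A: each delivery zone re-picks its cheapest; new service cost 618, saving 101.
Extra fixed cost: 375. Net change = 375 − 101 = 274.
(Totals: 903 → 1177.)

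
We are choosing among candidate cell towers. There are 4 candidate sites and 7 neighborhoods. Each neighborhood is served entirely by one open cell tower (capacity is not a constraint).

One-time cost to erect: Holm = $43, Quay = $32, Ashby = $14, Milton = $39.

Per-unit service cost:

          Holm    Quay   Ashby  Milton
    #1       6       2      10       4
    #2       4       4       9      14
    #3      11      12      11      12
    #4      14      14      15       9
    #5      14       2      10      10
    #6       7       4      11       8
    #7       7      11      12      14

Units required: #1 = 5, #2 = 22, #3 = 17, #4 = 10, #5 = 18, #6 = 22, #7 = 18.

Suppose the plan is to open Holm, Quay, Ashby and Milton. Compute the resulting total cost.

Total cost: 753

Each neighborhood is assigned to its cheapest site among the open ones.
{Holm, Quay, Ashby, Milton}: #1→Quay 2·5=10, #2→Holm 4·22=88, #3→Holm 11·17=187, #4→Milton 9·10=90, #5→Quay 2·18=36, #6→Quay 4·22=88, #7→Holm 7·18=126. Service 625; fixed 128; total 753.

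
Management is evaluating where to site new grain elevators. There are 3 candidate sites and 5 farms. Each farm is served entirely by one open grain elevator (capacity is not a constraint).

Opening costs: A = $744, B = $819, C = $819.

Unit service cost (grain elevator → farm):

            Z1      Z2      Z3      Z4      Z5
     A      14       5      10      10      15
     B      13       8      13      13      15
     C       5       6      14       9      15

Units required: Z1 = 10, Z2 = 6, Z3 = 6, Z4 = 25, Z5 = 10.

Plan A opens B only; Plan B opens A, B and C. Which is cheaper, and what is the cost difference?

Plan A: {B}: Z1→B 13·10=130, Z2→B 8·6=48, Z3→B 13·6=78, Z4→B 13·25=325, Z5→B 15·10=150. Service 731; fixed 819; total 1550.
Plan B: {A, B, C}: Z1→C 5·10=50, Z2→A 5·6=30, Z3→A 10·6=60, Z4→C 9·25=225, Z5→A 15·10=150. Service 515; fixed 2382; total 2897.
Difference: |1550 − 2897| = 1347.

Plan A is cheaper by 1347.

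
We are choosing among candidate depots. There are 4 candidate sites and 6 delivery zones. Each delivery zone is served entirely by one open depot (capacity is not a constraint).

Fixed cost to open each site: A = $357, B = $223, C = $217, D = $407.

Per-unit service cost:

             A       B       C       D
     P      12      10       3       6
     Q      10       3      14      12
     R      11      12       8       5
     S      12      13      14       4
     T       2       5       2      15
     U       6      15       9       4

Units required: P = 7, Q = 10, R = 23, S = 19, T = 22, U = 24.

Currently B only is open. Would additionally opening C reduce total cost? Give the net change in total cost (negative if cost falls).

Yes — net change −134 (cost falls by 134).

Current service cost with {B}: 1093.
Adding C: each delivery zone re-picks its cheapest; new service cost 742, saving 351.
Extra fixed cost: 217. Net change = 217 − 351 = -134.
(Totals: 1316 → 1182.)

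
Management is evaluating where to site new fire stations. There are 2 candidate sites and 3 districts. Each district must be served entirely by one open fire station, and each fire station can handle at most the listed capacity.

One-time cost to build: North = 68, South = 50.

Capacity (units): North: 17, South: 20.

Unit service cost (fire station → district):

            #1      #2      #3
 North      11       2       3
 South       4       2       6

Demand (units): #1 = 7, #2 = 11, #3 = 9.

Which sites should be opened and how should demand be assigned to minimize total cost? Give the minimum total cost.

Minimum total cost: 195

Open {North, South}: #1→South 4·7=28, #2→South 2·11=22, #3→North 3·9=27.
Loads: North carries 9/17, South carries 18/20. Service 77; fixed 118; total 195.
Next best feasible plan costs 222.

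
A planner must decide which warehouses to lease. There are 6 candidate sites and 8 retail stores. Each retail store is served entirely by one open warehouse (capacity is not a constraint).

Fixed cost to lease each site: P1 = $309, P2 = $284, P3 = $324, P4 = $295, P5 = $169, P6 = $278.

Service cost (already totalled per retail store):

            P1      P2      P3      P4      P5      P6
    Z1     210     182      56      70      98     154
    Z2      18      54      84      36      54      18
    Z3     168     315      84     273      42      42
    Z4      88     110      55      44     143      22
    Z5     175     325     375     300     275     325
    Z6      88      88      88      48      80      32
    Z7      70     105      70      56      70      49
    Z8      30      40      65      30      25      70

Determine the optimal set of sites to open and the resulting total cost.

For any fixed open set, each retail store goes to its cheapest open site; total = fixed + service.
{P5}: Z1→P5 98, Z2→P5 54, Z3→P5 42, Z4→P5 143, Z5→P5 275, Z6→P5 80, Z7→P5 70, Z8→P5 25. Service 787; fixed 169; total 956.
{P6}: Z1→P6 154, Z2→P6 18, Z3→P6 42, Z4→P6 22, Z5→P6 325, Z6→P6 32, Z7→P6 49, Z8→P6 70. Service 712; fixed 278; total 990.
{P5, P6}: service 561 + fixed 447 = 1008
{P1, P2, P3, P4, P5, P6}: Z1→P3 56, Z2→P1 18, Z3→P5 42, Z4→P6 22, Z5→P1 175, Z6→P6 32, Z7→P6 49, Z8→P5 25. Service 419; fixed 1659; total 2078.
No other subset beats 956.

Open P5 only; minimum total cost 956.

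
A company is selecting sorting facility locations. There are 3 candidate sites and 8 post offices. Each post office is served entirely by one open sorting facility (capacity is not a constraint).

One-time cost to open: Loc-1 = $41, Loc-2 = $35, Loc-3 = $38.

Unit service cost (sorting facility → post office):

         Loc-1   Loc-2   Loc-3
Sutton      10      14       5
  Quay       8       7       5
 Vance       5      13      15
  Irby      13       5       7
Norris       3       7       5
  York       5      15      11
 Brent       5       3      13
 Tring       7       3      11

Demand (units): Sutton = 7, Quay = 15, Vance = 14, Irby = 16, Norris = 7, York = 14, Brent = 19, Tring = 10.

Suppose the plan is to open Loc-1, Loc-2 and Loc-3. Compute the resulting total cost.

Each post office is assigned to its cheapest site among the open ones.
{Loc-1, Loc-2, Loc-3}: Sutton→Loc-3 5·7=35, Quay→Loc-3 5·15=75, Vance→Loc-1 5·14=70, Irby→Loc-2 5·16=80, Norris→Loc-1 3·7=21, York→Loc-1 5·14=70, Brent→Loc-2 3·19=57, Tring→Loc-2 3·10=30. Service 438; fixed 114; total 552.

Total cost: 552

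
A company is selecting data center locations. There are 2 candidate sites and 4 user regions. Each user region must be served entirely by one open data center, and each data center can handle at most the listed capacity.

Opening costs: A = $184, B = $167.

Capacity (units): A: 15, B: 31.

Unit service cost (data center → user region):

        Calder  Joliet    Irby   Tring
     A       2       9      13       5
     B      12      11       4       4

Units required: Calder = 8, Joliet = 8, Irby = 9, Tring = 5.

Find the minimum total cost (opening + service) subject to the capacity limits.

Open {B}: Calder→B 12·8=96, Joliet→B 11·8=88, Irby→B 4·9=36, Tring→B 4·5=20.
Loads: B carries 30/31. Service 240; fixed 167; total 407.
Next best feasible plan costs 511.

Minimum total cost: 407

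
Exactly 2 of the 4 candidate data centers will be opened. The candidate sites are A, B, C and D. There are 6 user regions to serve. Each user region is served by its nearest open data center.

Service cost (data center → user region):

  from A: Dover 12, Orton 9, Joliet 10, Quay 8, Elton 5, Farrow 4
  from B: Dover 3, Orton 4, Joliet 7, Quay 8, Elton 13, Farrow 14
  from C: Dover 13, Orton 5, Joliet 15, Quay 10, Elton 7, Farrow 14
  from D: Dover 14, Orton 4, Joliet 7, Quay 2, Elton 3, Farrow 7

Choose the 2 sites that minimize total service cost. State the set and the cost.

Choose B and D; total service cost 26.

With exactly 2 open, each user region uses its cheapest among the chosen.
{B, D}: Dover→B 3, Orton→B 4, Joliet→B 7, Quay→D 2, Elton→D 3, Farrow→D 7. Service cost 26.
{A, B}: service cost 31
{A, D}: service cost 32
Among all 6 size-2 choices, {B, D} is lowest.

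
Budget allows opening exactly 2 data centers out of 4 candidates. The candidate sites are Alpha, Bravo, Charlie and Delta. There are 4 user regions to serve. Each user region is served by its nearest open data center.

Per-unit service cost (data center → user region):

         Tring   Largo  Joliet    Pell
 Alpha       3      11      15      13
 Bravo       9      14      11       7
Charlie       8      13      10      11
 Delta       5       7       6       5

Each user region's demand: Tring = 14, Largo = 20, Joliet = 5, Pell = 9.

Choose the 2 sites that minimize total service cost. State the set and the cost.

With exactly 2 open, each user region uses its cheapest among the chosen.
{Alpha, Delta}: Tring→Alpha 3·14=42, Largo→Delta 7·20=140, Joliet→Delta 6·5=30, Pell→Delta 5·9=45. Service cost 257.
{Bravo, Delta}: service cost 285
{Charlie, Delta}: service cost 285
Among all 6 size-2 choices, {Alpha, Delta} is lowest.

Choose Alpha and Delta; total service cost 257.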